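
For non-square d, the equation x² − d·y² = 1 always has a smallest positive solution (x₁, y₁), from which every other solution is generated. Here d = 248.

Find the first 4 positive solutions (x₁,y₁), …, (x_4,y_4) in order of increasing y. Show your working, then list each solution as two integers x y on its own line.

d=248: √d = [15; 1,2,1,30] (ℓ=4, even), read p_3/q_3
step 0: (15, 1)  from 15·(1,0) + (0,1)
step 1: (16, 1)  from 1·(15,1) + (1,0)
step 2: (47, 3)  from 2·(16,1) + (15,1)
step 3: (63, 4)  from 1·(47,3) + (16,1)
(x₁, y₁) = (63, 4);  63² − 248·4² = 1 ✓
n=2: (63,4)∘(63,4) = (63·63+248·4·4, 63·4+4·63) = (7937,504)
n=3: (7937,504)∘(63,4) = (63·7937+248·4·504, 63·504+4·7937) = (999999,63500)
n=4: (999999,63500)∘(63,4) = (63·999999+248·4·63500, 63·63500+4·999999) = (125991937,8000496)

63 4
7937 504
999999 63500
125991937 8000496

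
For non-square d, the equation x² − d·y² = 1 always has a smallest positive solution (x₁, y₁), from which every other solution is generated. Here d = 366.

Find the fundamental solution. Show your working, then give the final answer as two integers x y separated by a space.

907925 47458

√366 → a₀=19, period (7,1,1,1,2,12,2,1,1,1,7,38); ℓ=12 even so k=11
k=0  a_k=19  p_k/q_k = 19/1
k=1  a_k=7  p_k/q_k = 134/7
k=2  a_k=1  p_k/q_k = 153/8
k=3  a_k=1  p_k/q_k = 287/15
k=4  a_k=1  p_k/q_k = 440/23
k=5  a_k=2  p_k/q_k = 1167/61
k=6  a_k=12  p_k/q_k = 14444/755
…
k=8  a_k=1  p_k/q_k = 44499/2326
…
k=10  a_k=1  p_k/q_k = 119053/6223
k=11  a_k=7  p_k/q_k = 907925/47458
(x₁, y₁) = (907925, 47458);  907925² − 366·47458² = 1 ✓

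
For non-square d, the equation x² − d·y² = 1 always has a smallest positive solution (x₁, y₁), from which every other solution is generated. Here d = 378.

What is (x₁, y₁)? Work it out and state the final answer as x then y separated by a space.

d=378: √d = [19; 2,3,1,4,1,3,2,38] (ℓ=8, even), read p_7/q_7
a_0=19:  p_0=19·1+0=19,  q_0=19·0+1=1
a_1=2:  p_1=2·19+1=39,  q_1=2·1+0=2
a_2=3:  p_2=3·39+19=136,  q_2=3·2+1=7
a_3=1:  p_3=1·136+39=175,  q_3=1·7+2=9
a_4=4:  p_4=4·175+136=836,  q_4=4·9+7=43
…
a_6=3:  p_6=3·1011+836=3869,  q_6=3·52+43=199
a_7=2:  p_7=2·3869+1011=8749,  q_7=2·199+52=450
(x₁, y₁) = (8749, 450);  8749² − 378·450² = 1 ✓

8749 450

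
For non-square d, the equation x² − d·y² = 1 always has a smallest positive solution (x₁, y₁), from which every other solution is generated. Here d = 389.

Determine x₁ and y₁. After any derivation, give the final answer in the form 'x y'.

3287049 166660

d=389: √d = [19; 1,2,1,1,1,1,2,1,38] (ℓ=9, odd), read p_17/q_17
k=0  a_k=19  p_k/q_k = 19/1
…
k=2  a_k=2  p_k/q_k = 59/3
k=3  a_k=1  p_k/q_k = 79/4
k=4  a_k=1  p_k/q_k = 138/7
k=5  a_k=1  p_k/q_k = 217/11
k=6  a_k=1  p_k/q_k = 355/18
k=7  a_k=2  p_k/q_k = 927/47
k=8  a_k=1  p_k/q_k = 1282/65
k=9  a_k=38  p_k/q_k = 49643/2517
…
k=11  a_k=2  p_k/q_k = 151493/7681
…
k=13  a_k=1  p_k/q_k = 353911/17944
k=14  a_k=1  p_k/q_k = 556329/28207
…
k=16  a_k=2  p_k/q_k = 2376809/120509
k=17  a_k=1  p_k/q_k = 3287049/166660
→ (3287049, 166660).  Check: 3287049²=10804691128401, 389·166660²=10804691128400, difference 1.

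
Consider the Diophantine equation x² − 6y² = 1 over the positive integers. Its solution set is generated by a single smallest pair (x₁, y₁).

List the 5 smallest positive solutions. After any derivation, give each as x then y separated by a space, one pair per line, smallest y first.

5 2
49 20
485 198
4801 1960
47525 19402

[2; 2,4] for √6; ℓ=2 ⇒ convergent index 1
k=0  a_k=2  p_k/q_k = 2/1
k=1  a_k=2  p_k/q_k = 5/2
→ (5, 2).  Check: 5²=25, 6·2²=24, difference 1.
(x_2, y_2) = (5·5 + 6·2·2, 5·2 + 2·5) = (49, 20)
(x_3, y_3) = (5·49 + 6·2·20, 5·20 + 2·49) = (485, 198)
(x_4, y_4) = (5·485 + 6·2·198, 5·198 + 2·485) = (4801, 1960)
(x_5, y_5) = (5·4801 + 6·2·1960, 5·1960 + 2·4801) = (47525, 19402)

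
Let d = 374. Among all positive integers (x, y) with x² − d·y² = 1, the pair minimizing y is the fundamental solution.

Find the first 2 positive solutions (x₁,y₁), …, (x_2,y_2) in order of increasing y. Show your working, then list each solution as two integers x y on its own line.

√374 → a₀=19, period (2,1,18,1,2,38); ℓ=6 even so k=5
i=0: a=19 ⇒ p=19, q=1
i=1: a=2 ⇒ p=39, q=2
…
i=4: a=1 ⇒ p=1141, q=59
i=5: a=2 ⇒ p=3365, q=174
fundamental: x₁=3365, y₁=174  (since 11323225 − 374·30276 = 1)
(x_2, y_2) = (3365·3365 + 374·174·174, 3365·174 + 174·3365) = (22646449, 1171020)

3365 174
22646449 1171020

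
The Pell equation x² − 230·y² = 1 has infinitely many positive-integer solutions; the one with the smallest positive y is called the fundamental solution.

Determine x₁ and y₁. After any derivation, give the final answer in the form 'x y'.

91 6

d=230: √d = [15; 6,30] (ℓ=2, even), read p_1/q_1
step 0: (15, 1)  from 15·(1,0) + (0,1)
step 1: (91, 6)  from 6·(15,1) + (1,0)
→ (91, 6).  Check: 91²=8281, 230·6²=8280, difference 1.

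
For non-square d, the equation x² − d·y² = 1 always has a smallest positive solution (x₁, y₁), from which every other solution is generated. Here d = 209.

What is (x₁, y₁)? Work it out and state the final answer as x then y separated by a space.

√209 = [14; 2,5,3,2,3,5,2,28, …], period ℓ=8 (even) → k=7
a_0=14:  p_0=14·1+0=14,  q_0=14·0+1=1
a_1=2:  p_1=2·14+1=29,  q_1=2·1+0=2
…
a_4=2:  p_4=2·506+159=1171,  q_4=2·35+11=81
a_5=3:  p_5=3·1171+506=4019,  q_5=3·81+35=278
a_6=5:  p_6=5·4019+1171=21266,  q_6=5·278+81=1471
a_7=2:  p_7=2·21266+4019=46551,  q_7=2·1471+278=3220
→ (46551, 3220).  Check: 46551²=2166995601, 209·3220²=2166995600, difference 1.

46551 3220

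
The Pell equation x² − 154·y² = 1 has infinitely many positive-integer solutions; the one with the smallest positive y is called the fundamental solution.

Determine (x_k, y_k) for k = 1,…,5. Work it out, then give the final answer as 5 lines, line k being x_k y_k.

21295 1716
906954049 73084440
38627172925615 3112666297884
1645131293994988801 132568457553795120
70066141772619400108975 5646090604103467862916

[12; 2,2,3,1,2,1,3,2,2,24] for √154; ℓ=10 ⇒ convergent index 9
step 0: (12, 1)  from 12·(1,0) + (0,1)
step 1: (25, 2)  from 2·(12,1) + (1,0)
step 2: (62, 5)  from 2·(25,2) + (12,1)
…
step 4: (273, 22)  from 1·(211,17) + (62,5)
step 5: (757, 61)  from 2·(273,22) + (211,17)
step 6: (1030, 83)  from 1·(757,61) + (273,22)
…
step 8: (8724, 703)  from 2·(3847,310) + (1030,83)
step 9: (21295, 1716)  from 2·(8724,703) + (3847,310)
(x₁, y₁) = (21295, 1716);  21295² − 154·1716² = 1 ✓
(x_2, y_2) = (21295·21295 + 154·1716·1716, 21295·1716 + 1716·21295) = (906954049, 73084440)
(x_3, y_3) = (21295·906954049 + 154·1716·73084440, 21295·73084440 + 1716·906954049) = (38627172925615, 3112666297884)
(x_4, y_4) = (21295·38627172925615 + 154·1716·3112666297884, 21295·3112666297884 + 1716·38627172925615) = (1645131293994988801, 132568457553795120)
(x_5, y_5) = (21295·1645131293994988801 + 154·1716·132568457553795120, 21295·132568457553795120 + 1716·1645131293994988801) = (70066141772619400108975, 5646090604103467862916)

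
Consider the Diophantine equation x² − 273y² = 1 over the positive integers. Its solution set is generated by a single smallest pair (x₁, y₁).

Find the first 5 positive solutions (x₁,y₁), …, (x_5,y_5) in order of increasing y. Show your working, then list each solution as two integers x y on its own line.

727 44
1057057 63976
1536960151 93021060
2234739002497 135252557264
3249308972670487 196657125240796

√273 = [16; 1,1,10,1,1,32, …], period ℓ=6 (even) → k=5
a_0=16:  p_0=16·1+0=16,  q_0=16·0+1=1
…
a_4=1:  p_4=1·347+33=380,  q_4=1·21+2=23
a_5=1:  p_5=1·380+347=727,  q_5=1·23+21=44
fundamental: x₁=727, y₁=44  (since 528529 − 273·1936 = 1)
k=2:  x_2 = 727·727+273·44·44 = 1057057,  y_2 = 727·44+44·727 = 63976
k=3:  x_3 = 727·1057057+273·44·63976 = 1536960151,  y_3 = 727·63976+44·1057057 = 93021060
k=4:  x_4 = 727·1536960151+273·44·93021060 = 2234739002497,  y_4 = 727·93021060+44·1536960151 = 135252557264
k=5:  x_5 = 727·2234739002497+273·44·135252557264 = 3249308972670487,  y_5 = 727·135252557264+44·2234739002497 = 196657125240796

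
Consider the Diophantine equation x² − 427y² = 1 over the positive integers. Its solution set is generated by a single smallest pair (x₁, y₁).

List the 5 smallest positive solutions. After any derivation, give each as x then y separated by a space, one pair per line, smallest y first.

√427 = [20; 1,1,1,40, …], period ℓ=4 (even) → k=3
a_0=20:  p_0=20·1+0=20,  q_0=20·0+1=1
a_1=1:  p_1=1·20+1=21,  q_1=1·1+0=1
a_2=1:  p_2=1·21+20=41,  q_2=1·1+1=2
a_3=1:  p_3=1·41+21=62,  q_3=1·2+1=3
→ (62, 3).  Check: 62²=3844, 427·3²=3843, difference 1.
(x_2, y_2) = (62·62 + 427·3·3, 62·3 + 3·62) = (7687, 372)
(x_3, y_3) = (62·7687 + 427·3·372, 62·372 + 3·7687) = (953126, 46125)
(x_4, y_4) = (62·953126 + 427·3·46125, 62·46125 + 3·953126) = (118179937, 5719128)
(x_5, y_5) = (62·118179937 + 427·3·5719128, 62·5719128 + 3·118179937) = (14653359062, 709125747)

62 3
7687 372
953126 46125
118179937 5719128
14653359062 709125747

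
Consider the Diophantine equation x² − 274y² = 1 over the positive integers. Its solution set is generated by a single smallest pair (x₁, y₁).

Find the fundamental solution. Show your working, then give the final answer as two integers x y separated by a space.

3959299 239190

[16; 1,1,4,4,1,1,32] for √274; ℓ=7 ⇒ convergent index 13
i=0: a=16 ⇒ p=16, q=1
…
i=3: a=4 ⇒ p=149, q=9
i=4: a=4 ⇒ p=629, q=38
i=5: a=1 ⇒ p=778, q=47
…
i=7: a=32 ⇒ p=45802, q=2767
i=8: a=1 ⇒ p=47209, q=2852
i=9: a=1 ⇒ p=93011, q=5619
i=10: a=4 ⇒ p=419253, q=25328
i=11: a=4 ⇒ p=1770023, q=106931
i=12: a=1 ⇒ p=2189276, q=132259
i=13: a=1 ⇒ p=3959299, q=239190
fundamental: x₁=3959299, y₁=239190  (since 15676048571401 − 274·57211856100 = 1)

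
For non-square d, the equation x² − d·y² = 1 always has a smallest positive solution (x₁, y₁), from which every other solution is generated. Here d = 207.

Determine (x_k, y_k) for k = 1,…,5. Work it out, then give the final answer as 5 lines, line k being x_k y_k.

1151 80
2649601 184160
6099380351 423936240
14040770918401 975901040320
32321848554778751 2246523770880400

[14; 2,1,1,2,1,1,2,28] for √207; ℓ=8 ⇒ convergent index 7
k=0  a_k=14  p_k/q_k = 14/1
k=1  a_k=2  p_k/q_k = 29/2
…
k=4  a_k=2  p_k/q_k = 187/13
…
k=6  a_k=1  p_k/q_k = 446/31
k=7  a_k=2  p_k/q_k = 1151/80
fundamental: x₁=1151, y₁=80  (since 1324801 − 207·6400 = 1)
(1151+80√207)^2 = 2649601 + 184160√207
(1151+80√207)^3 = 6099380351 + 423936240√207
(1151+80√207)^4 = 14040770918401 + 975901040320√207
(1151+80√207)^5 = 32321848554778751 + 2246523770880400√207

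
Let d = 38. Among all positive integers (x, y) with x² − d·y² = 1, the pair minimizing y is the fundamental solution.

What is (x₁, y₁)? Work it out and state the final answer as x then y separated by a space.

d=38: √d = [6; 6,12] (ℓ=2, even), read p_1/q_1
step 0: (6, 1)  from 6·(1,0) + (0,1)
step 1: (37, 6)  from 6·(6,1) + (1,0)
→ (37, 6).  Check: 37²=1369, 38·6²=1368, difference 1.

37 6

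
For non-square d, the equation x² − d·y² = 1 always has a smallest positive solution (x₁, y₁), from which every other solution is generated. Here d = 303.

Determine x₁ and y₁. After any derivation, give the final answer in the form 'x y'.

[17; 2,2,5,2,2,34] for √303; ℓ=6 ⇒ convergent index 5
k=0  a_k=17  p_k/q_k = 17/1
…
k=4  a_k=2  p_k/q_k = 1027/59
k=5  a_k=2  p_k/q_k = 2524/145
fundamental: x₁=2524, y₁=145  (since 6370576 − 303·21025 = 1)

2524 145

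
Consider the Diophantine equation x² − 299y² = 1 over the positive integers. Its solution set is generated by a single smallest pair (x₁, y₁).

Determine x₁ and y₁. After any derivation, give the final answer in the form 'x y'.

415 24

√299 = [17; 3,2,3,34, …], period ℓ=4 (even) → k=3
i=0: a=17 ⇒ p=17, q=1
i=1: a=3 ⇒ p=52, q=3
i=2: a=2 ⇒ p=121, q=7
i=3: a=3 ⇒ p=415, q=24
fundamental: x₁=415, y₁=24  (since 172225 − 299·576 = 1)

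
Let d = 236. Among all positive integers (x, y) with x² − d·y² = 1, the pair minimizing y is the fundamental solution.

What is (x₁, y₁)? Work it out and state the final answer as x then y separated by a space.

√236 → a₀=15, period (2,1,3,5,1,6,1,5,3,1,2,30); ℓ=12 even so k=11
k=0  a_k=15  p_k/q_k = 15/1
…
k=5  a_k=1  p_k/q_k = 1060/69
k=6  a_k=6  p_k/q_k = 7251/472
…
k=10  a_k=1  p_k/q_k = 203535/13249
k=11  a_k=2  p_k/q_k = 561799/36570
(x₁, y₁) = (561799, 36570);  561799² − 236·36570² = 1 ✓

561799 36570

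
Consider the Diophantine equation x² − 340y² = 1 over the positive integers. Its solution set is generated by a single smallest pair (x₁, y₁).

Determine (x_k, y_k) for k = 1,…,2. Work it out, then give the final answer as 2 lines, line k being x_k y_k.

√340 = [18; 2,3,1,1,1,…,3,2,36, …], period ℓ=14 (even) → k=13
a_0=18:  p_0=18·1+0=18,  q_0=18·0+1=1
…
a_7=8:  p_7=8·756+461=6509,  q_7=8·41+25=353
…
a_12=3:  p_12=3·34813+21039=125478,  q_12=3·1888+1141=6805
a_13=2:  p_13=2·125478+34813=285769,  q_13=2·6805+1888=15498
(x₁, y₁) = (285769, 15498);  285769² − 340·15498² = 1 ✓
(285769+15498√340)^2 = 163327842721 + 8857695924√340

285769 15498
163327842721 8857695924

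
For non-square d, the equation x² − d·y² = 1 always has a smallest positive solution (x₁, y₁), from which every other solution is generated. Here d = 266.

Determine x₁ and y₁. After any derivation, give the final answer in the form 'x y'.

d=266: √d = [16; 3,4,3,32] (ℓ=4, even), read p_3/q_3
k=0  a_k=16  p_k/q_k = 16/1
k=1  a_k=3  p_k/q_k = 49/3
k=2  a_k=4  p_k/q_k = 212/13
k=3  a_k=3  p_k/q_k = 685/42
fundamental: x₁=685, y₁=42  (since 469225 − 266·1764 = 1)

685 42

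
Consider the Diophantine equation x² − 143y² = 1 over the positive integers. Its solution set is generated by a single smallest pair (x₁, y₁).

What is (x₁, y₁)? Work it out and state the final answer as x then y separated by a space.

12 1

√143 = [11; 1,22, …], period ℓ=2 (even) → k=1
i=0: a=11 ⇒ p=11, q=1
i=1: a=1 ⇒ p=12, q=1
→ (12, 1).  Check: 12²=144, 143·1²=143, difference 1.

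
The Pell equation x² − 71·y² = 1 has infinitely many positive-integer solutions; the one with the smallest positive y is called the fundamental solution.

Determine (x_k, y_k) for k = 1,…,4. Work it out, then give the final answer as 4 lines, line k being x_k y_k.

3480 413
24220799 2874480
168576757560 20006380387
1173294208396801 139244404619040

[8; 2,2,1,7,1,2,2,16] for √71; ℓ=8 ⇒ convergent index 7
a_0=8:  p_0=8·1+0=8,  q_0=8·0+1=1
…
a_4=7:  p_4=7·59+42=455,  q_4=7·7+5=54
…
a_6=2:  p_6=2·514+455=1483,  q_6=2·61+54=176
a_7=2:  p_7=2·1483+514=3480,  q_7=2·176+61=413
→ (3480, 413).  Check: 3480²=12110400, 71·413²=12110399, difference 1.
(x_2, y_2) = (3480·3480 + 71·413·413, 3480·413 + 413·3480) = (24220799, 2874480)
(x_3, y_3) = (3480·24220799 + 71·413·2874480, 3480·2874480 + 413·24220799) = (168576757560, 20006380387)
(x_4, y_4) = (3480·168576757560 + 71·413·20006380387, 3480·20006380387 + 413·168576757560) = (1173294208396801, 139244404619040)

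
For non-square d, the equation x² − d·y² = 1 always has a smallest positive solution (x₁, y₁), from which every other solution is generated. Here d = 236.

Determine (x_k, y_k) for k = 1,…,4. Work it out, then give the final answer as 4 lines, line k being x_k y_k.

√236 = [15; 2,1,3,5,1,6,1,5,3,1,2,30, …], period ℓ=12 (even) → k=11
step 0: (15, 1)  from 15·(1,0) + (0,1)
step 1: (31, 2)  from 2·(15,1) + (1,0)
step 2: (46, 3)  from 1·(31,2) + (15,1)
step 3: (169, 11)  from 3·(46,3) + (31,2)
step 4: (891, 58)  from 5·(169,11) + (46,3)
step 5: (1060, 69)  from 1·(891,58) + (169,11)
step 6: (7251, 472)  from 6·(1060,69) + (891,58)
step 7: (8311, 541)  from 1·(7251,472) + (1060,69)
step 8: (48806, 3177)  from 5·(8311,541) + (7251,472)
step 9: (154729, 10072)  from 3·(48806,3177) + (8311,541)
step 10: (203535, 13249)  from 1·(154729,10072) + (48806,3177)
step 11: (561799, 36570)  from 2·(203535,13249) + (154729,10072)
fundamental: x₁=561799, y₁=36570  (since 315618116401 − 236·1337364900 = 1)
k=2:  x_2 = 561799·561799+236·36570·36570 = 631236232801,  y_2 = 561799·36570+36570·561799 = 41089978860
k=3:  x_3 = 561799·631236232801+236·36570·41089978860 = 709255768702176199,  y_3 = 561799·41089978860+36570·631236232801 = 46168618067101710
k=4:  x_4 = 561799·709255768702176199+236·36570·46168618067101710 = 796918363201596536611201,  y_4 = 561799·46168618067101710+36570·709255768702176199 = 51874966922918257173720

561799 36570
631236232801 41089978860
709255768702176199 46168618067101710
796918363201596536611201 51874966922918257173720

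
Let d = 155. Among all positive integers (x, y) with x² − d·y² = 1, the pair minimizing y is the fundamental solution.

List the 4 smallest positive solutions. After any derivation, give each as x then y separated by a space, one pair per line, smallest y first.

√155 = [12; 2,4,2,24, …], period ℓ=4 (even) → k=3
i=0: a=12 ⇒ p=12, q=1
…
i=2: a=4 ⇒ p=112, q=9
i=3: a=2 ⇒ p=249, q=20
fundamental: x₁=249, y₁=20  (since 62001 − 155·400 = 1)
(249+20√155)^2 = 124001 + 9960√155
(249+20√155)^3 = 61752249 + 4960060√155
(249+20√155)^4 = 30752496001 + 2470099920√155

249 20
124001 9960
61752249 4960060
30752496001 2470099920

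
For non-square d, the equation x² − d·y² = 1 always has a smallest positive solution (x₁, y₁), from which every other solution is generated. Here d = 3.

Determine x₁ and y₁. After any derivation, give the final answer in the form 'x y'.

2 1

[1; 1,2] for √3; ℓ=2 ⇒ convergent index 1
i=0: a=1 ⇒ p=1, q=1
i=1: a=1 ⇒ p=2, q=1
(x₁, y₁) = (2, 1);  2² − 3·1² = 1 ✓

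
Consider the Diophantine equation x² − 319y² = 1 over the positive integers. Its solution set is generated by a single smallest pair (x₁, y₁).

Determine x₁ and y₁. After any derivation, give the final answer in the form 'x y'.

12901780 722361

√319 = [17; 1,6,5,1,4,…,6,1,34, …], period ℓ=14 (even) → k=13
i=0: a=17 ⇒ p=17, q=1
i=1: a=1 ⇒ p=18, q=1
…
i=4: a=1 ⇒ p=768, q=43
…
i=6: a=3 ⇒ p=11913, q=667
…
i=9: a=4 ⇒ p=250816, q=14043
…
i=12: a=6 ⇒ p=11102899, q=621643
i=13: a=1 ⇒ p=12901780, q=722361
fundamental: x₁=12901780, y₁=722361  (since 166455927168400 − 319·521805414321 = 1)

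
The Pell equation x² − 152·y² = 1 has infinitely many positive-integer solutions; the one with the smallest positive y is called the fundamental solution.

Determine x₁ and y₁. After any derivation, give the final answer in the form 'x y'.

d=152: √d = [12; 3,24] (ℓ=2, even), read p_1/q_1
step 0: (12, 1)  from 12·(1,0) + (0,1)
step 1: (37, 3)  from 3·(12,1) + (1,0)
fundamental: x₁=37, y₁=3  (since 1369 − 152·9 = 1)

37 3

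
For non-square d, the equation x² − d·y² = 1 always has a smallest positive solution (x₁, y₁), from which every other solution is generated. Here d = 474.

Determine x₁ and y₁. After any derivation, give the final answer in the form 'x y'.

193549 8890

√474 = [21; 1,3,2,1,1,…,3,1,42, …], period ℓ=14 (even) → k=13
step 0: (21, 1)  from 21·(1,0) + (0,1)
step 1: (22, 1)  from 1·(21,1) + (1,0)
…
step 4: (283, 13)  from 1·(196,9) + (87,4)
step 5: (479, 22)  from 1·(283,13) + (196,9)
step 6: (762, 35)  from 1·(479,22) + (283,13)
step 7: (5051, 232)  from 6·(762,35) + (479,22)
step 8: (5813, 267)  from 1·(5051,232) + (762,35)
step 9: (10864, 499)  from 1·(5813,267) + (5051,232)
step 10: (16677, 766)  from 1·(10864,499) + (5813,267)
step 11: (44218, 2031)  from 2·(16677,766) + (10864,499)
step 12: (149331, 6859)  from 3·(44218,2031) + (16677,766)
step 13: (193549, 8890)  from 1·(149331,6859) + (44218,2031)
(x₁, y₁) = (193549, 8890);  193549² − 474·8890² = 1 ✓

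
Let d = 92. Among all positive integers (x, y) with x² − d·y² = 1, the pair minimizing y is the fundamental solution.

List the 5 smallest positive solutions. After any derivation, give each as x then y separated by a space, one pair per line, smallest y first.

1151 120
2649601 276240
6099380351 635904360
14040770918401 1463851560480
32321848554778751 3369785656320600

d=92: √d = [9; 1,1,2,4,2,1,1,18] (ℓ=8, even), read p_7/q_7
a_0=9:  p_0=9·1+0=9,  q_0=9·0+1=1
…
a_6=1:  p_6=1·470+211=681,  q_6=1·49+22=71
a_7=1:  p_7=1·681+470=1151,  q_7=1·71+49=120
→ (1151, 120).  Check: 1151²=1324801, 92·120²=1324800, difference 1.
k=2:  x_2 = 1151·1151+92·120·120 = 2649601,  y_2 = 1151·120+120·1151 = 276240
k=3:  x_3 = 1151·2649601+92·120·276240 = 6099380351,  y_3 = 1151·276240+120·2649601 = 635904360
k=4:  x_4 = 1151·6099380351+92·120·635904360 = 14040770918401,  y_4 = 1151·635904360+120·6099380351 = 1463851560480
k=5:  x_5 = 1151·14040770918401+92·120·1463851560480 = 32321848554778751,  y_5 = 1151·1463851560480+120·14040770918401 = 3369785656320600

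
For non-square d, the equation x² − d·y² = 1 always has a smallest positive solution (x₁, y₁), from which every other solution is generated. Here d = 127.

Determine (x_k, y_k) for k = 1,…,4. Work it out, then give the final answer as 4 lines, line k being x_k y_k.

4730624 419775
44757606858751 3971595379200
423462818377139450624 37576248838264821825
4006486743445029115330560001 355518209168531397366758400

d=127: √d = [11; 3,1,2,2,7,11,7,2,2,1,3,22] (ℓ=12, even), read p_11/q_11
step 0: (11, 1)  from 11·(1,0) + (0,1)
step 1: (34, 3)  from 3·(11,1) + (1,0)
…
step 3: (124, 11)  from 2·(45,4) + (34,3)
…
step 8: (367620, 32621)  from 2·(171701,15236) + (24218,2149)
step 9: (906941, 80478)  from 2·(367620,32621) + (171701,15236)
step 10: (1274561, 113099)  from 1·(906941,80478) + (367620,32621)
step 11: (4730624, 419775)  from 3·(1274561,113099) + (906941,80478)
(x₁, y₁) = (4730624, 419775);  4730624² − 127·419775² = 1 ✓
n=2: (4730624,419775)∘(4730624,419775) = (4730624·4730624+127·419775·419775, 4730624·419775+419775·4730624) = (44757606858751,3971595379200)
n=3: (44757606858751,3971595379200)∘(4730624,419775) = (4730624·44757606858751+127·419775·3971595379200, 4730624·3971595379200+419775·44757606858751) = (423462818377139450624,37576248838264821825)
n=4: (423462818377139450624,37576248838264821825)∘(4730624,419775) = (4730624·423462818377139450624+127·419775·37576248838264821825, 4730624·37576248838264821825+419775·423462818377139450624) = (4006486743445029115330560001,355518209168531397366758400)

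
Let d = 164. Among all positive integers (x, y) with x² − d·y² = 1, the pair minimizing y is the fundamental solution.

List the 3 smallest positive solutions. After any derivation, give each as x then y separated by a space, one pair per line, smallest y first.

2049 160
8396801 655680
34410088449 2686976480

√164 → a₀=12, period (1,4,6,4,1,24); ℓ=6 even so k=5
i=0: a=12 ⇒ p=12, q=1
…
i=2: a=4 ⇒ p=64, q=5
i=3: a=6 ⇒ p=397, q=31
i=4: a=4 ⇒ p=1652, q=129
i=5: a=1 ⇒ p=2049, q=160
→ (2049, 160).  Check: 2049²=4198401, 164·160²=4198400, difference 1.
(x_2, y_2) = (2049·2049 + 164·160·160, 2049·160 + 160·2049) = (8396801, 655680)
(x_3, y_3) = (2049·8396801 + 164·160·655680, 2049·655680 + 160·8396801) = (34410088449, 2686976480)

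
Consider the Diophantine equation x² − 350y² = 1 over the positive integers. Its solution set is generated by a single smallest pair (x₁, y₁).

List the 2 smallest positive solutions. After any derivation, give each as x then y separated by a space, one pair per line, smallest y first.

449 24
403201 21552

√350 → a₀=18, period (1,2,2,2,1,36); ℓ=6 even so k=5
a_0=18:  p_0=18·1+0=18,  q_0=18·0+1=1
a_1=1:  p_1=1·18+1=19,  q_1=1·1+0=1
a_2=2:  p_2=2·19+18=56,  q_2=2·1+1=3
a_3=2:  p_3=2·56+19=131,  q_3=2·3+1=7
a_4=2:  p_4=2·131+56=318,  q_4=2·7+3=17
a_5=1:  p_5=1·318+131=449,  q_5=1·17+7=24
fundamental: x₁=449, y₁=24  (since 201601 − 350·576 = 1)
n=2: (449,24)∘(449,24) = (449·449+350·24·24, 449·24+24·449) = (403201,21552)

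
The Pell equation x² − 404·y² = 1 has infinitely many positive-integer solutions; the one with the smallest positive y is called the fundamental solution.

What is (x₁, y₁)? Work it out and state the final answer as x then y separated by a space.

201 10

[20; 10,40] for √404; ℓ=2 ⇒ convergent index 1
step 0: (20, 1)  from 20·(1,0) + (0,1)
step 1: (201, 10)  from 10·(20,1) + (1,0)
→ (201, 10).  Check: 201²=40401, 404·10²=40400, difference 1.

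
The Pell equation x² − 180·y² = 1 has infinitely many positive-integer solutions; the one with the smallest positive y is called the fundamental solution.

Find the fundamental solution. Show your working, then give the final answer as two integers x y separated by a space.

[13; 2,2,2,26] for √180; ℓ=4 ⇒ convergent index 3
step 0: (13, 1)  from 13·(1,0) + (0,1)
step 1: (27, 2)  from 2·(13,1) + (1,0)
step 2: (67, 5)  from 2·(27,2) + (13,1)
step 3: (161, 12)  from 2·(67,5) + (27,2)
fundamental: x₁=161, y₁=12  (since 25921 − 180·144 = 1)

161 12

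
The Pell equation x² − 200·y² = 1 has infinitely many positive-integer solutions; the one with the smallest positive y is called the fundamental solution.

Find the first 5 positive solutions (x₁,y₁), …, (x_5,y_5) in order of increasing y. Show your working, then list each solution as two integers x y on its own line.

99 7
19601 1386
3880899 274421
768398401 54333972
152139002499 10757852035

[14; 7,28] for √200; ℓ=2 ⇒ convergent index 1
i=0: a=14 ⇒ p=14, q=1
i=1: a=7 ⇒ p=99, q=7
→ (99, 7).  Check: 99²=9801, 200·7²=9800, difference 1.
k=2:  x_2 = 99·99+200·7·7 = 19601,  y_2 = 99·7+7·99 = 1386
k=3:  x_3 = 99·19601+200·7·1386 = 3880899,  y_3 = 99·1386+7·19601 = 274421
k=4:  x_4 = 99·3880899+200·7·274421 = 768398401,  y_4 = 99·274421+7·3880899 = 54333972
k=5:  x_5 = 99·768398401+200·7·54333972 = 152139002499,  y_5 = 99·54333972+7·768398401 = 10757852035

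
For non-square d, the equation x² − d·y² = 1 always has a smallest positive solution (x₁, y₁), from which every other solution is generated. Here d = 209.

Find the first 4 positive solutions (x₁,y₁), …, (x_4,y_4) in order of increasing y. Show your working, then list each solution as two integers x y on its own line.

46551 3220
4333991201 299788440
403503248748951 27910903337660
37566959460690844801 2598560922243032880

[14; 2,5,3,2,3,5,2,28] for √209; ℓ=8 ⇒ convergent index 7
i=0: a=14 ⇒ p=14, q=1
i=1: a=2 ⇒ p=29, q=2
i=2: a=5 ⇒ p=159, q=11
…
i=4: a=2 ⇒ p=1171, q=81
i=5: a=3 ⇒ p=4019, q=278
i=6: a=5 ⇒ p=21266, q=1471
i=7: a=2 ⇒ p=46551, q=3220
fundamental: x₁=46551, y₁=3220  (since 2166995601 − 209·10368400 = 1)
(x_2, y_2) = (46551·46551 + 209·3220·3220, 46551·3220 + 3220·46551) = (4333991201, 299788440)
(x_3, y_3) = (46551·4333991201 + 209·3220·299788440, 46551·299788440 + 3220·4333991201) = (403503248748951, 27910903337660)
(x_4, y_4) = (46551·403503248748951 + 209·3220·27910903337660, 46551·27910903337660 + 3220·403503248748951) = (37566959460690844801, 2598560922243032880)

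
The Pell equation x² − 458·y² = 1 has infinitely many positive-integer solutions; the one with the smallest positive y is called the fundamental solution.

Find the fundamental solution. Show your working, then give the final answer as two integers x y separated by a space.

22899 1070

d=458: √d = [21; 2,2,42] (ℓ=3, odd), read p_5/q_5
k=0  a_k=21  p_k/q_k = 21/1
…
k=4  a_k=2  p_k/q_k = 9181/429
k=5  a_k=2  p_k/q_k = 22899/1070
→ (22899, 1070).  Check: 22899²=524364201, 458·1070²=524364200, difference 1.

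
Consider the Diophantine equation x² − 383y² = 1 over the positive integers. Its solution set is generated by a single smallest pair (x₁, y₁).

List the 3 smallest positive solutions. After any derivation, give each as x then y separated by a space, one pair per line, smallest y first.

√383 → a₀=19, period (1,1,3,19,3,1,1,38); ℓ=8 even so k=7
step 0: (19, 1)  from 19·(1,0) + (0,1)
…
step 2: (39, 2)  from 1·(20,1) + (19,1)
step 3: (137, 7)  from 3·(39,2) + (20,1)
step 4: (2642, 135)  from 19·(137,7) + (39,2)
step 5: (8063, 412)  from 3·(2642,135) + (137,7)
step 6: (10705, 547)  from 1·(8063,412) + (2642,135)
step 7: (18768, 959)  from 1·(10705,547) + (8063,412)
→ (18768, 959).  Check: 18768²=352237824, 383·959²=352237823, difference 1.
(18768+959√383)^2 = 704475647 + 35997024√383
(18768+959√383)^3 = 26443197867024 + 1351184291905√383

18768 959
704475647 35997024
26443197867024 1351184291905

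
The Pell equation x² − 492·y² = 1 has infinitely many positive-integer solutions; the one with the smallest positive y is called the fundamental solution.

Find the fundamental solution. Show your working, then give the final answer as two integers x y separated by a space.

√492 = [22; 5,1,1,10,1,1,5,44, …], period ℓ=8 (even) → k=7
a_0=22:  p_0=22·1+0=22,  q_0=22·0+1=1
a_1=5:  p_1=5·22+1=111,  q_1=5·1+0=5
a_2=1:  p_2=1·111+22=133,  q_2=1·5+1=6
…
a_4=10:  p_4=10·244+133=2573,  q_4=10·11+6=116
a_5=1:  p_5=1·2573+244=2817,  q_5=1·116+11=127
a_6=1:  p_6=1·2817+2573=5390,  q_6=1·127+116=243
a_7=5:  p_7=5·5390+2817=29767,  q_7=5·243+127=1342
fundamental: x₁=29767, y₁=1342  (since 886074289 − 492·1800964 = 1)

29767 1342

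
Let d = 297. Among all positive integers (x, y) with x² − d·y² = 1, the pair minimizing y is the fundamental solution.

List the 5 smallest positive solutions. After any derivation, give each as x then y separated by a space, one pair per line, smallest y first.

48599 2820
4723725601 274098360
459136680917399 26641812392460
44627167107085622401 2589530880648228720
4337671388015371645214999 251697222510604722734100

d=297: √d = [17; 4,3,1,1,2,1,1,3,4,34] (ℓ=10, even), read p_9/q_9
i=0: a=17 ⇒ p=17, q=1
…
i=3: a=1 ⇒ p=293, q=17
i=4: a=1 ⇒ p=517, q=30
i=5: a=2 ⇒ p=1327, q=77
…
i=7: a=1 ⇒ p=3171, q=184
i=8: a=3 ⇒ p=11357, q=659
i=9: a=4 ⇒ p=48599, q=2820
→ (48599, 2820).  Check: 48599²=2361862801, 297·2820²=2361862800, difference 1.
(x_2, y_2) = (48599·48599 + 297·2820·2820, 48599·2820 + 2820·48599) = (4723725601, 274098360)
(x_3, y_3) = (48599·4723725601 + 297·2820·274098360, 48599·274098360 + 2820·4723725601) = (459136680917399, 26641812392460)
(x_4, y_4) = (48599·459136680917399 + 297·2820·26641812392460, 48599·26641812392460 + 2820·459136680917399) = (44627167107085622401, 2589530880648228720)
(x_5, y_5) = (48599·44627167107085622401 + 297·2820·2589530880648228720, 48599·2589530880648228720 + 2820·44627167107085622401) = (4337671388015371645214999, 251697222510604722734100)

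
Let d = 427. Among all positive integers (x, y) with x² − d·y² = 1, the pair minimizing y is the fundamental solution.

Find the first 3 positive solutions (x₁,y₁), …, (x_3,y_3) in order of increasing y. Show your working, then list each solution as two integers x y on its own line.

62 3
7687 372
953126 46125

√427 = [20; 1,1,1,40, …], period ℓ=4 (even) → k=3
i=0: a=20 ⇒ p=20, q=1
i=1: a=1 ⇒ p=21, q=1
i=2: a=1 ⇒ p=41, q=2
i=3: a=1 ⇒ p=62, q=3
→ (62, 3).  Check: 62²=3844, 427·3²=3843, difference 1.
n=2: (62,3)∘(62,3) = (62·62+427·3·3, 62·3+3·62) = (7687,372)
n=3: (7687,372)∘(62,3) = (62·7687+427·3·372, 62·372+3·7687) = (953126,46125)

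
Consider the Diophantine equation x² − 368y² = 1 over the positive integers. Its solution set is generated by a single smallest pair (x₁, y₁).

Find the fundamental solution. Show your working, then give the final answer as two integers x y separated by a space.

1151 60

d=368: √d = [19; 5,2,5,38] (ℓ=4, even), read p_3/q_3
k=0  a_k=19  p_k/q_k = 19/1
…
k=2  a_k=2  p_k/q_k = 211/11
k=3  a_k=5  p_k/q_k = 1151/60
→ (1151, 60).  Check: 1151²=1324801, 368·60²=1324800, difference 1.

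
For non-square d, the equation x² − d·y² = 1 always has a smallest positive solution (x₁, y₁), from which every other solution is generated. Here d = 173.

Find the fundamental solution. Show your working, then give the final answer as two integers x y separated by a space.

2499849 190060

d=173: √d = [13; 6,1,1,6,26] (ℓ=5, odd), read p_9/q_9
i=0: a=13 ⇒ p=13, q=1
i=1: a=6 ⇒ p=79, q=6
…
i=3: a=1 ⇒ p=171, q=13
…
i=7: a=1 ⇒ p=205791, q=15646
i=8: a=1 ⇒ p=382343, q=29069
i=9: a=6 ⇒ p=2499849, q=190060
fundamental: x₁=2499849, y₁=190060  (since 6249245022801 − 173·36122803600 = 1)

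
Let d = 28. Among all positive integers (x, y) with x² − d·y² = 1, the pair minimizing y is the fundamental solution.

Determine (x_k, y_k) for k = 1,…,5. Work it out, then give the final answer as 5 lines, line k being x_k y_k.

√28 = [5; 3,2,3,10, …], period ℓ=4 (even) → k=3
step 0: (5, 1)  from 5·(1,0) + (0,1)
…
step 2: (37, 7)  from 2·(16,3) + (5,1)
step 3: (127, 24)  from 3·(37,7) + (16,3)
fundamental: x₁=127, y₁=24  (since 16129 − 28·576 = 1)
n=2: (127,24)∘(127,24) = (127·127+28·24·24, 127·24+24·127) = (32257,6096)
n=3: (32257,6096)∘(127,24) = (127·32257+28·24·6096, 127·6096+24·32257) = (8193151,1548360)
n=4: (8193151,1548360)∘(127,24) = (127·8193151+28·24·1548360, 127·1548360+24·8193151) = (2081028097,393277344)
n=5: (2081028097,393277344)∘(127,24) = (127·2081028097+28·24·393277344, 127·393277344+24·2081028097) = (528572943487,99890897016)

127 24
32257 6096
8193151 1548360
2081028097 393277344
528572943487 99890897016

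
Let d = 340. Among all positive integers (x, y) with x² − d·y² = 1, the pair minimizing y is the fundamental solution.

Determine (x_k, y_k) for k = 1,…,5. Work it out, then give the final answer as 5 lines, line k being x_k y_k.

d=340: √d = [18; 2,3,1,1,1,…,3,2,36] (ℓ=14, even), read p_13/q_13
step 0: (18, 1)  from 18·(1,0) + (0,1)
step 1: (37, 2)  from 2·(18,1) + (1,0)
step 2: (129, 7)  from 3·(37,2) + (18,1)
…
step 6: (756, 41)  from 1·(461,25) + (295,16)
step 7: (6509, 353)  from 8·(756,41) + (461,25)
step 8: (7265, 394)  from 1·(6509,353) + (756,41)
step 9: (13774, 747)  from 1·(7265,394) + (6509,353)
step 10: (21039, 1141)  from 1·(13774,747) + (7265,394)
…
step 12: (125478, 6805)  from 3·(34813,1888) + (21039,1141)
step 13: (285769, 15498)  from 2·(125478,6805) + (34813,1888)
→ (285769, 15498).  Check: 285769²=81663921361, 340·15498²=81663921360, difference 1.
n=2: (285769,15498)∘(285769,15498) = (285769·285769+340·15498·15498, 285769·15498+15498·285769) = (163327842721,8857695924)
n=3: (163327842721,8857695924)∘(285769,15498) = (285769·163327842721+340·15498·8857695924, 285769·8857695924+15498·163327842721) = (93348068572789129,5062509812995614)
n=4: (93348068572789129,5062509812995614)∘(285769,15498) = (285769·93348068572789129+340·15498·5062509812995614, 285769·5062509812995614+15498·93348068572789129) = (53351968415791425367681,2893416733491029538408)
n=5: (53351968415791425367681,2893416733491029538408)∘(285769,15498) = (285769·53351968415791425367681+340·15498·2893416733491029538408, 285769·2893416733491029538408+15498·53351968415791425367681) = (30492677324331251603220874249,1653697613020933530509635890)

285769 15498
163327842721 8857695924
93348068572789129 5062509812995614
53351968415791425367681 2893416733491029538408
30492677324331251603220874249 1653697613020933530509635890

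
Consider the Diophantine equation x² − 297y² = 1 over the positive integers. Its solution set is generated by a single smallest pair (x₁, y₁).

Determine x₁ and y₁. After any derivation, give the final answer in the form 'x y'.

48599 2820

[17; 4,3,1,1,2,1,1,3,4,34] for √297; ℓ=10 ⇒ convergent index 9
k=0  a_k=17  p_k/q_k = 17/1
…
k=2  a_k=3  p_k/q_k = 224/13
k=3  a_k=1  p_k/q_k = 293/17
k=4  a_k=1  p_k/q_k = 517/30
k=5  a_k=2  p_k/q_k = 1327/77
k=6  a_k=1  p_k/q_k = 1844/107
k=7  a_k=1  p_k/q_k = 3171/184
k=8  a_k=3  p_k/q_k = 11357/659
k=9  a_k=4  p_k/q_k = 48599/2820
fundamental: x₁=48599, y₁=2820  (since 2361862801 − 297·7952400 = 1)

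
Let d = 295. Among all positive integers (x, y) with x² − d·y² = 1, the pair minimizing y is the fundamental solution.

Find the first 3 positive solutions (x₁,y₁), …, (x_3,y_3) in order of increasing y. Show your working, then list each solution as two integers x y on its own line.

[17; 5,1,2,3,2,6,2,3,2,1,5,34] for √295; ℓ=12 ⇒ convergent index 11
a_0=17:  p_0=17·1+0=17,  q_0=17·0+1=1
a_1=5:  p_1=5·17+1=86,  q_1=5·1+0=5
a_2=1:  p_2=1·86+17=103,  q_2=1·5+1=6
a_3=2:  p_3=2·103+86=292,  q_3=2·6+5=17
a_4=3:  p_4=3·292+103=979,  q_4=3·17+6=57
a_5=2:  p_5=2·979+292=2250,  q_5=2·57+17=131
a_6=6:  p_6=6·2250+979=14479,  q_6=6·131+57=843
a_7=2:  p_7=2·14479+2250=31208,  q_7=2·843+131=1817
a_8=3:  p_8=3·31208+14479=108103,  q_8=3·1817+843=6294
…
a_10=1:  p_10=1·247414+108103=355517,  q_10=1·14405+6294=20699
a_11=5:  p_11=5·355517+247414=2024999,  q_11=5·20699+14405=117900
→ (2024999, 117900).  Check: 2024999²=4100620950001, 295·117900²=4100620950000, difference 1.
(x_2, y_2) = (2024999·2024999 + 295·117900·117900, 2024999·117900 + 117900·2024999) = (8201241900001, 477494764200)
(x_3, y_3) = (2024999·8201241900001 + 295·117900·477494764200, 2024999·477494764200 + 117900·8201241900001) = (33215013292518224999, 1933852840020353700)

2024999 117900
8201241900001 477494764200
33215013292518224999 1933852840020353700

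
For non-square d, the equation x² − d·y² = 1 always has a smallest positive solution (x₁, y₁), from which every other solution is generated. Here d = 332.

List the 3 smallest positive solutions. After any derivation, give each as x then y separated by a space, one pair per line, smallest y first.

d=332: √d = [18; 4,1,1,8,1,1,4,36] (ℓ=8, even), read p_7/q_7
k=0  a_k=18  p_k/q_k = 18/1
k=1  a_k=4  p_k/q_k = 73/4
…
k=3  a_k=1  p_k/q_k = 164/9
…
k=6  a_k=1  p_k/q_k = 2970/163
k=7  a_k=4  p_k/q_k = 13447/738
→ (13447, 738).  Check: 13447²=180821809, 332·738²=180821808, difference 1.
k=2:  x_2 = 13447·13447+332·738·738 = 361643617,  y_2 = 13447·738+738·13447 = 19847772
k=3:  x_3 = 13447·361643617+332·738·19847772 = 9726043422151,  y_3 = 13447·19847772+738·361643617 = 533785979430

13447 738
361643617 19847772
9726043422151 533785979430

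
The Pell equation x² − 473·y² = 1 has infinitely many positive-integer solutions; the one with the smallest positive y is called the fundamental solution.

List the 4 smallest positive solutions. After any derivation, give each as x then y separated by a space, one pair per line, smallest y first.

87 4
15137 696
2633751 121100
458257537 21070704

d=473: √d = [21; 1,2,1,42] (ℓ=4, even), read p_3/q_3
k=0  a_k=21  p_k/q_k = 21/1
k=1  a_k=1  p_k/q_k = 22/1
k=2  a_k=2  p_k/q_k = 65/3
k=3  a_k=1  p_k/q_k = 87/4
→ (87, 4).  Check: 87²=7569, 473·4²=7568, difference 1.
(87+4√473)^2 = 15137 + 696√473
(87+4√473)^3 = 2633751 + 121100√473
(87+4√473)^4 = 458257537 + 21070704√473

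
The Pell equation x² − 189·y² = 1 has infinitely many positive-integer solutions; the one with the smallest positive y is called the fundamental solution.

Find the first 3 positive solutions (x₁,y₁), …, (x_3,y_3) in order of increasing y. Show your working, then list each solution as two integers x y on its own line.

[13; 1,2,1,26] for √189; ℓ=4 ⇒ convergent index 3
step 0: (13, 1)  from 13·(1,0) + (0,1)
step 1: (14, 1)  from 1·(13,1) + (1,0)
step 2: (41, 3)  from 2·(14,1) + (13,1)
step 3: (55, 4)  from 1·(41,3) + (14,1)
→ (55, 4).  Check: 55²=3025, 189·4²=3024, difference 1.
(x_2, y_2) = (55·55 + 189·4·4, 55·4 + 4·55) = (6049, 440)
(x_3, y_3) = (55·6049 + 189·4·440, 55·440 + 4·6049) = (665335, 48396)

55 4
6049 440
665335 48396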